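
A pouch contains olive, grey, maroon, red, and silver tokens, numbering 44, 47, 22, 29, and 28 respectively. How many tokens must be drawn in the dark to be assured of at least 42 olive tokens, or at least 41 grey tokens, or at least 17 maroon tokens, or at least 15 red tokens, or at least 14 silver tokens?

125

The worst case stops just short of every target: 41 olive, 40 grey, 16 maroon, 14 red, 13 silver — 41 + 40 + 16 + 14 + 13 = 124 tokens.
One more token must push some color to its target, so 124 + 1 = 125.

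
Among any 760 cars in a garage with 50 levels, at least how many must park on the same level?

If each of the 50 levels held at most 15, the total would be at most 50 × 15 = 750 < 760, a contradiction.
So at least one holds ⌈760/50⌉ = 16.

16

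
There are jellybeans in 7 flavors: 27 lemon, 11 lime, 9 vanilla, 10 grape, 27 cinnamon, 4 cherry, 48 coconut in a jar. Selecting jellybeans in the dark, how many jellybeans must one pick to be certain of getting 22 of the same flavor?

98

In the worst case we take at most 21 of each flavor, but all 11 lime, all 9 vanilla, all 10 grape, and all 4 cherry (fewer than 21), giving 21 + 11 + 9 + 10 + 21 + 4 + 21 = 97.
One more jellybean then forces some flavor to 22, so 97 + 1 = 98.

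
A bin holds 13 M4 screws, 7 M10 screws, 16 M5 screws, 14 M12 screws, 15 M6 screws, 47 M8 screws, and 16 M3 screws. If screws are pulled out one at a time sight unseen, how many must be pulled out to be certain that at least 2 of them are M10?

123

The worst case draws every non-M10 screw first: 13 + 16 + 14 + 15 + 47 + 16 = 121.
The next 2 draws are then forced to be M10, giving 121 + 2 = 123.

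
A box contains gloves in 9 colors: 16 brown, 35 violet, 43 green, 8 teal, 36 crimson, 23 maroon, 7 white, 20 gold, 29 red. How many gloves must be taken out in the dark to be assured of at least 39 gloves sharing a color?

In the worst case we take at most 38 of each color, but all 16 brown, all 35 violet, all 8 teal, all 36 crimson, all 23 maroon, all 7 white, all 20 gold, and all 29 red (fewer than 38), giving 16 + 35 + 38 + 8 + 36 + 23 + 7 + 20 + 29 = 212.
One more glove then forces some color to 39, so 212 + 1 = 213.

213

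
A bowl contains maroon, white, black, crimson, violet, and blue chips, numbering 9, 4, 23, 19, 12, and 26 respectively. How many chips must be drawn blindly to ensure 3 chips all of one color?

The worst case takes 2 chips of each color without reaching 3 of any: 6 × 2 = 12.
The next chip must bring some color to 3, so 12 + 1 = 13.

13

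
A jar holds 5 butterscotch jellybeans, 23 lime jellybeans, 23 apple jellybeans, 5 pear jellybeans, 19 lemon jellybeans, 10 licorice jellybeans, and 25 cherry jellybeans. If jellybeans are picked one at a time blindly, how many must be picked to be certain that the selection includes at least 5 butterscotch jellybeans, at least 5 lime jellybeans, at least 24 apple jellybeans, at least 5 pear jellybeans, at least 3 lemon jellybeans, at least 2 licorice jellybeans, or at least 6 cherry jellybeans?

Each of the 7 flavors has its own threshold; avoid all of them simultaneously.
The worst case stops just short of every target: 4 butterscotch, 4 lime, 23 apple, 4 pear, 2 lemon, 1 licorice, 5 cherry — 4 + 4 + 23 + 4 + 2 + 1 + 5 = 43 jellybeans.
One more jellybean must push some flavor to its target, so 43 + 1 = 44.

44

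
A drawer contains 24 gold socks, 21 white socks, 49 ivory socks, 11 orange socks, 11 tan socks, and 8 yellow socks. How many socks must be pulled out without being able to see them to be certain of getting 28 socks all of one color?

103

In the worst case we take at most 27 of each color, but all 24 gold, all 21 white, all 11 orange, all 11 tan, and all 8 yellow (fewer than 27), giving 24 + 21 + 27 + 11 + 11 + 8 = 102.
One more sock then forces some color to 28, so 102 + 1 = 103.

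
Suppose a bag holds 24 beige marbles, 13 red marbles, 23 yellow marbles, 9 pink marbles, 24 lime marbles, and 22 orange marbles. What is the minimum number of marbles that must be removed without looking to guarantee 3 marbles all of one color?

The worst case takes 2 marbles of each color without reaching 3 of any: 6 × 2 = 12.
The next marble must bring some color to 3, so 12 + 1 = 13.

13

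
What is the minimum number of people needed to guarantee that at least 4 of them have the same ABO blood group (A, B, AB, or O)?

13

There are 4 ABO blood groups acting as pigeonholes.
With 4 × 3 = 12 people we could place exactly 3 in each, with no class reaching 4.
One more forces some class to hold 4, so 12 + 1 = 13.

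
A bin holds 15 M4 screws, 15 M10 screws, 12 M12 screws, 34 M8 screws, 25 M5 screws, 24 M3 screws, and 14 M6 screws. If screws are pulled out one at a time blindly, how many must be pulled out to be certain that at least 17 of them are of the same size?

In the worst case we take at most 16 of each size, but all 15 M4, all 15 M10, all 12 M12, and all 14 M6 (fewer than 16), giving 15 + 15 + 12 + 16 + 16 + 16 + 14 = 104.
One more screw then forces some size to 17, so 104 + 1 = 105.

105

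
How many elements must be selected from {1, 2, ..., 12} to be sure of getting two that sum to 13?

Partition {1, …, 12} into 6 pairs: {1,12}, {2,11}, …, {6,7}.
Choosing 6 integers — say the integers 1 through 6 — takes one from each pair and avoids the property.
Choosing 7 forces two into the same pair by pigeonhole, and those sum to 13. So 7.

7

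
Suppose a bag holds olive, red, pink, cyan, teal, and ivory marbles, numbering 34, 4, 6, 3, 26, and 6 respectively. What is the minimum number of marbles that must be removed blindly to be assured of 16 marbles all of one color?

50

In the worst case we take at most 15 of each color, but all 4 red, all 6 pink, all 3 cyan, and all 6 ivory (fewer than 15), giving 15 + 4 + 6 + 3 + 15 + 6 = 49.
One more marble then forces some color to 16, so 49 + 1 = 50.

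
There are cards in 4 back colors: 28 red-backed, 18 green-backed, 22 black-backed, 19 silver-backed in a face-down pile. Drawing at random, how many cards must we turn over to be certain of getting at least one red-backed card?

60

To avoid red-backed cards as long as possible, exhaust the other 3 back colors first.
The worst case draws every non-red-backed card first: 18 + 22 + 19 = 59.
The next draw is then forced to be red-backed, giving 59 + 1 = 60.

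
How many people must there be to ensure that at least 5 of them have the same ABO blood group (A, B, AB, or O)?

There are 4 ABO blood groups acting as pigeonholes.
With 4 × 4 = 16 people we could place exactly 4 in each, with no class reaching 5.
One more forces some class to hold 5, so 16 + 1 = 17.

17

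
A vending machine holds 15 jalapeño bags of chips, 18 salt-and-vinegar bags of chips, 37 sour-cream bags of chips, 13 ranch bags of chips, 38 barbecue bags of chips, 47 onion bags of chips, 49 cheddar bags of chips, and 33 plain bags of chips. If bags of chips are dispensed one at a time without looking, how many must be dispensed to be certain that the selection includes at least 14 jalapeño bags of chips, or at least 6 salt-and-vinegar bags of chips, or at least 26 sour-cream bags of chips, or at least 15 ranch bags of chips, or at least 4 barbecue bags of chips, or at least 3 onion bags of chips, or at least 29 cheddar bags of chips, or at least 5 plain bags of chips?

Each of the 8 flavors has its own threshold; avoid all of them simultaneously.
The worst case stops just short of every target: 13 jalapeño, 5 salt-and-vinegar, 25 sour-cream, all 13 ranch, 3 barbecue, 2 onion, 28 cheddar, 4 plain — 13 + 5 + 25 + 13 + 3 + 2 + 28 + 4 = 93 bags of chips.
One more bag of chips must push some flavor to its target, so 93 + 1 = 94.

94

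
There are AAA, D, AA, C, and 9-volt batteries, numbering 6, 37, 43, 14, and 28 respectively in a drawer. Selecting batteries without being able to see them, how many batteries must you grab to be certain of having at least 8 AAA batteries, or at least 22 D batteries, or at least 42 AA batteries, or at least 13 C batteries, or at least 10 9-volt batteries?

90

The worst case stops just short of every target: all 6 AAA, 21 D, 41 AA, 12 C, 9 9-volt — 6 + 21 + 41 + 12 + 9 = 89 batteries.
One more battery must push some type to its target, so 89 + 1 = 90.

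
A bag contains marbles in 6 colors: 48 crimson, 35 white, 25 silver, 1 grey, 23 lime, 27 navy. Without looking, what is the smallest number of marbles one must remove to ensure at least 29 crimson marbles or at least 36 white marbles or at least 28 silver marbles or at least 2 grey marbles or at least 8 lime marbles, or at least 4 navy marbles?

The worst case stops just short of every target: 28 crimson, 35 white, all 25 silver, 1 grey, 7 lime, 3 navy — 28 + 35 + 25 + 1 + 7 + 3 = 99 marbles.
One more marble must push some color to its target, so 99 + 1 = 100.

100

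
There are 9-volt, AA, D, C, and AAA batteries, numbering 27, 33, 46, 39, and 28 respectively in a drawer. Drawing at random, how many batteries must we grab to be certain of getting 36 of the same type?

159

Treat the 5 types as pigeonholes.
In the worst case we take at most 35 of each type, but all 27 9-volt, all 33 AA, and all 28 AAA (fewer than 35), giving 27 + 33 + 35 + 35 + 28 = 158.
One more battery then forces some type to 36, so 158 + 1 = 159.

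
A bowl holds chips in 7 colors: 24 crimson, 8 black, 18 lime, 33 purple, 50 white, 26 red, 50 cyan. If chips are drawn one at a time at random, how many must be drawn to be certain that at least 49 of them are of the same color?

In the worst case we take at most 48 of each color, but all 24 crimson, all 8 black, all 18 lime, all 33 purple, and all 26 red (fewer than 48), giving 24 + 8 + 18 + 33 + 48 + 26 + 48 = 205.
One more chip then forces some color to 49, so 205 + 1 = 206.

206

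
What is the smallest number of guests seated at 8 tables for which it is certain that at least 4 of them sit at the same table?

There are 8 tables acting as pigeonholes.
With 8 × 3 = 24 guests we could place exactly 3 in each, with no class reaching 4.
One more forces some class to hold 4, so 24 + 1 = 25.

25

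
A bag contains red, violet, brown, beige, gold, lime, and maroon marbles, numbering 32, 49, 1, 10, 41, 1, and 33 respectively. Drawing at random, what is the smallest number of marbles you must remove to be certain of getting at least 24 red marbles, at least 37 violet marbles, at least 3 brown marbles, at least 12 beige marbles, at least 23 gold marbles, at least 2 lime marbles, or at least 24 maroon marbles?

Each of the 7 colors has its own threshold; avoid all of them simultaneously.
The worst case stops just short of every target: 23 red, 36 violet, all 1 brown, all 10 beige, 22 gold, 1 lime, 23 maroon — 23 + 36 + 1 + 10 + 22 + 1 + 23 = 116 marbles.
One more marble must push some color to its target, so 116 + 1 = 117.

117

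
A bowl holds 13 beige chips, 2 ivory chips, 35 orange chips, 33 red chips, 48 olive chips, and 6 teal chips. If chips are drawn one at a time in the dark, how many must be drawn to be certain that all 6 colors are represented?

The hardest color to obtain is ivory: we could draw every other chip first — 137 − 2 = 135 chips — without a single ivory one.
The next draw must be ivory, so 135 + 1 = 136.

136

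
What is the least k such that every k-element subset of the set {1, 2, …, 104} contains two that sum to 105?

Partition {1, …, 104} into 52 pairs: {1,104}, {2,103}, …, {52,53}.
Choosing 52 integers — say the integers 1 through 52 — takes one from each pair and avoids the property.
Choosing 53 forces two into the same pair by pigeonhole, and those sum to 105. So 53.

53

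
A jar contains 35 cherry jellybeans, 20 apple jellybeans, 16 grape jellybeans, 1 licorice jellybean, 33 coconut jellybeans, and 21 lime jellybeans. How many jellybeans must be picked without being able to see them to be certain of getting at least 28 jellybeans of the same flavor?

In the worst case we take at most 27 of each flavor, but all 20 apple, all 16 grape, all 1 licorice, and all 21 lime (fewer than 27), giving 27 + 20 + 16 + 1 + 27 + 21 = 112.
One more jellybean then forces some flavor to 28, so 112 + 1 = 113.

113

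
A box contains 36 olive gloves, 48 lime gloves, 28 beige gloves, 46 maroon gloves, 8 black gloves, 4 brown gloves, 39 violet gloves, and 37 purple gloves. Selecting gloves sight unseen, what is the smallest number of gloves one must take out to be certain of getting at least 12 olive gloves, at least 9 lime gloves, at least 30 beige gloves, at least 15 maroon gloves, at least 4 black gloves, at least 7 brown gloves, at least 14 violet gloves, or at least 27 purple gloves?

108

The worst case stops just short of every target: 11 olive, 8 lime, all 28 beige, 14 maroon, 3 black, all 4 brown, 13 violet, 26 purple — 11 + 8 + 28 + 14 + 3 + 4 + 13 + 26 = 107 gloves.
One more glove must push some color to its target, so 107 + 1 = 108.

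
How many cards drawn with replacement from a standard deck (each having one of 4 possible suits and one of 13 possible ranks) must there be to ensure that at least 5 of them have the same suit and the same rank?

There are 4 × 13 = 52 (suit, rank) combinations acting as pigeonholes.
With 52 × 4 = 208 cards drawn with replacement from a standard deck we could place exactly 4 in each, with no (suit, rank) pair reaching 5.
One more forces some (suit, rank) pair to hold 5, so 208 + 1 = 209.

209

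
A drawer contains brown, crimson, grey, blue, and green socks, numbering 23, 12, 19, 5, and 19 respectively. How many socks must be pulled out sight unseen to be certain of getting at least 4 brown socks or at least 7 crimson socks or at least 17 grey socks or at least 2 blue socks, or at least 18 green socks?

Each of the 5 colors has its own threshold; avoid all of them simultaneously.
The worst case stops just short of every target: 3 brown, 6 crimson, 16 grey, 1 blue, 17 green — 3 + 6 + 16 + 1 + 17 = 43 socks.
One more sock must push some color to its target, so 43 + 1 = 44.

44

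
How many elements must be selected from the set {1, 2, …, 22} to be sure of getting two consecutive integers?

Partition {1, …, 22} into 11 pairs: {1,2}, {3,4}, …, {21,22}.
Choosing 11 integers — say the 11 even numbers 2, 4, …, 22 — takes one from each pair and avoids the property.
Choosing 12 forces two into the same pair by pigeonhole, and those are consecutive. So 12.

12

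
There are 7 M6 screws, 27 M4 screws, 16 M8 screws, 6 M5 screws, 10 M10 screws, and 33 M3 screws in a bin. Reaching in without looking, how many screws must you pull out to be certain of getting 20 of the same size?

78

In the worst case we take at most 19 of each size, but all 7 M6, all 16 M8, all 6 M5, and all 10 M10 (fewer than 19), giving 7 + 19 + 16 + 6 + 10 + 19 = 77.
One more screw then forces some size to 20, so 77 + 1 = 78.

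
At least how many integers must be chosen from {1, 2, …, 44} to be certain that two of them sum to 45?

23

Partition {1, …, 44} into 22 pairs: {1,44}, {2,43}, …, {22,23}.
Choosing 22 integers — say the integers 1 through 22 — takes one from each pair and avoids the property.
Choosing 23 forces two into the same pair by pigeonhole, and those sum to 45. So 23.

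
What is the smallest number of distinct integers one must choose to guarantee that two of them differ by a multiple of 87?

88

Two integers differ by a multiple of 87 exactly when they share a remainder mod 87.
There are 87 residue classes mod 87, so 87 integers can all lie in distinct classes.
One more integer must repeat a residue, giving a difference divisible by 87. So n = 87 + 1 = 88.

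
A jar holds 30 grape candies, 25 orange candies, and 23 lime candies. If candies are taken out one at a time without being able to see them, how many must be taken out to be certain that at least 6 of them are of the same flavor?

16

The worst case takes 5 candies of each flavor without reaching 6 of any: 3 × 5 = 15.
The next candy must bring some flavor to 6, so 15 + 1 = 16.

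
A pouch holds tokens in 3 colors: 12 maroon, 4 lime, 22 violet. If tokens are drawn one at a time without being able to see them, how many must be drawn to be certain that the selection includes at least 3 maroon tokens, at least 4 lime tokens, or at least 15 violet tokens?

The worst case stops just short of every target: 2 maroon, 3 lime, 14 violet — 2 + 3 + 14 = 19 tokens.
One more token must push some color to its target, so 19 + 1 = 20.

20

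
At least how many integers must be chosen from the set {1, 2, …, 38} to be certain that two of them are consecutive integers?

20

Partition {1, …, 38} into 19 pairs: {1,2}, {3,4}, …, {37,38}.
Choosing 19 integers — say the 19 even numbers 2, 4, …, 38 — takes one from each pair and avoids the property.
Choosing 20 forces two into the same pair by pigeonhole, and those are consecutive. So 20.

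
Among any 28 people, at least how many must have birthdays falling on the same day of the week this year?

4

There are 7 days of the week, which serve as the pigeonholes.
If each of the 7 days of the week held at most 3, the total would be at most 7 × 3 = 21 < 28, a contradiction.
So at least one holds ⌈28/7⌉ = 4.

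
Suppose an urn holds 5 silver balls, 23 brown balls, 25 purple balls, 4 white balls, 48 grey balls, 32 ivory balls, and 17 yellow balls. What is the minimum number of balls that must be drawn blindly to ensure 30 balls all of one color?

133

Treat the 7 colors as pigeonholes.
In the worst case we take at most 29 of each color, but all 5 silver, all 23 brown, all 25 purple, all 4 white, and all 17 yellow (fewer than 29), giving 5 + 23 + 25 + 4 + 29 + 29 + 17 = 132.
One more ball then forces some color to 30, so 132 + 1 = 133.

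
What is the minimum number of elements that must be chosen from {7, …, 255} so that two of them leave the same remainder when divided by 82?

83

Use the pigeonhole principle on residue classes: group the integers by remainder mod 82; there are 82 residue classes, each nonempty in this range.
Choosing one from each class (82 integers) avoids any shared remainder.
One more choice must repeat a class, so two differ by a multiple of 82. Hence 82 + 1 = 83.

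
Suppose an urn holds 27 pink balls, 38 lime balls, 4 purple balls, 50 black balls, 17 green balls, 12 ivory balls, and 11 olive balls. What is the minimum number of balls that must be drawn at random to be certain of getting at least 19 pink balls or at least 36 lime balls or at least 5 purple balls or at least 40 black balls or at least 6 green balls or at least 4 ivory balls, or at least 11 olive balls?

115

The worst case stops just short of every target: 18 pink, 35 lime, 4 purple, 39 black, 5 green, 3 ivory, 10 olive — 18 + 35 + 4 + 39 + 5 + 3 + 10 = 114 balls.
One more ball must push some color to its target, so 114 + 1 = 115.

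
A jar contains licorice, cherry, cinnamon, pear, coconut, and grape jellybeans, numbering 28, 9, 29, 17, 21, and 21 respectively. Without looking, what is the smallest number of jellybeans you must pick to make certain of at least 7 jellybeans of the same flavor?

Treat the 6 flavors as pigeonholes.
The worst case takes 6 jellybeans of each flavor without reaching 7 of any: 6 × 6 = 36.
The next jellybean must bring some flavor to 7, so 36 + 1 = 37.

37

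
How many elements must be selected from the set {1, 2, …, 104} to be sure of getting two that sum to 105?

Partition {1, …, 104} into 52 pairs: {1,104}, {2,103}, …, {52,53}.
Choosing 52 integers — say the integers 1 through 52 — takes one from each pair and avoids the property.
Choosing 53 forces two into the same pair by pigeonhole, and those sum to 105. So 53.

53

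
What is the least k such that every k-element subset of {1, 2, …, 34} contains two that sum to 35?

18

Partition {1, …, 34} into 17 pairs: {1,34}, {2,33}, …, {17,18}.
Choosing 17 integers — say the integers 1 through 17 — takes one from each pair and avoids the property.
Choosing 18 forces two into the same pair by pigeonhole, and those sum to 35. So 18.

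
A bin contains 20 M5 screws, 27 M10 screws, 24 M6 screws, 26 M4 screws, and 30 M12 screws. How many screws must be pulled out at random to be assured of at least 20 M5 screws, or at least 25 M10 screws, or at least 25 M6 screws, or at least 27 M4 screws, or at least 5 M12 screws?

98

The worst case stops just short of every target: 19 M5, 24 M10, 24 M6, 26 M4, 4 M12 — 19 + 24 + 24 + 26 + 4 = 97 screws.
One more screw must push some size to its target, so 97 + 1 = 98.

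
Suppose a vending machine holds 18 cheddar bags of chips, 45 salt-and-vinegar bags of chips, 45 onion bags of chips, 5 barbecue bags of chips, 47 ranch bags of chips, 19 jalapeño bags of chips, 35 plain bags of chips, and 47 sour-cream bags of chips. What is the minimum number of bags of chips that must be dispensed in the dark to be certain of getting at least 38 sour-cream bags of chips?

252

The worst case draws every non-sour-cream bag of chips first: 18 + 45 + 45 + 5 + 47 + 19 + 35 = 214.
The next 38 draws are then forced to be sour-cream, giving 214 + 38 = 252.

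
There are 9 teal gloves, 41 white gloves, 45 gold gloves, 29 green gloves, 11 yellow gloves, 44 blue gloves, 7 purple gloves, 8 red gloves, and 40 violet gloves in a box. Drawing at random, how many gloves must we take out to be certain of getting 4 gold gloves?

The worst case draws every non-gold glove first: 9 + 41 + 29 + 11 + 44 + 7 + 8 + 40 = 189.
The next 4 draws are then forced to be gold, giving 189 + 4 = 193.

193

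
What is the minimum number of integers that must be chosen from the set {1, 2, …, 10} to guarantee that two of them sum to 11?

Partition {1, …, 10} into 5 pairs: {1,10}, {2,9}, …, {5,6}.
Choosing 5 integers — say the integers 1 through 5 — takes one from each pair and avoids the property.
Choosing 6 forces two into the same pair by pigeonhole, and those sum to 11. So 6.

6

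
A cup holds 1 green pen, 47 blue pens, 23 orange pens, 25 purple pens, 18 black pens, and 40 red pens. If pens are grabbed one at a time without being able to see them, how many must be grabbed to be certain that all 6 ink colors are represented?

The hardest ink color to obtain is green: we could draw every other pen first — 154 − 1 = 153 pens — without a single green one.
The next draw must be green, so 153 + 1 = 154.

154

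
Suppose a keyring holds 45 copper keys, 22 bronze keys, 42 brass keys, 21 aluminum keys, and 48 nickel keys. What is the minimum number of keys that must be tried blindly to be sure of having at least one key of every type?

158

The hardest type to obtain is aluminum: we could draw every other key first — 178 − 21 = 157 keys — without a single aluminum one.
The next draw must be aluminum, so 157 + 1 = 158.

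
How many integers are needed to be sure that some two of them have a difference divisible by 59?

Use the pigeonhole principle on residue classes: two integers differ by a multiple of 59 exactly when they share a remainder mod 59.
There are 59 residue classes mod 59, so 59 integers can all lie in distinct classes.
One more integer must repeat a residue, giving a difference divisible by 59. So n = 59 + 1 = 60.

60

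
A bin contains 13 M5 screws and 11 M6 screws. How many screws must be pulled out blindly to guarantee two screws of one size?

The worst case takes 1 screw of each size without reaching 2 of any: 2 × 1 = 2.
The next screw must bring some size to 2, so 2 + 1 = 3.

3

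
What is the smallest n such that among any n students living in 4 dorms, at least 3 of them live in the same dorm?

9

There are 4 dorms acting as pigeonholes.
With 4 × 2 = 8 students we could place exactly 2 in each, with no class reaching 3.
One more forces some class to hold 3, so 8 + 1 = 9.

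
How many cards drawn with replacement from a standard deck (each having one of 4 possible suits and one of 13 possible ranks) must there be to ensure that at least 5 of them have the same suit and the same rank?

There are 4 × 13 = 52 (suit, rank) combinations acting as pigeonholes.
With 52 × 4 = 208 cards drawn with replacement from a standard deck we could place exactly 4 in each, with no (suit, rank) pair reaching 5.
One more forces some (suit, rank) pair to hold 5, so 208 + 1 = 209.

209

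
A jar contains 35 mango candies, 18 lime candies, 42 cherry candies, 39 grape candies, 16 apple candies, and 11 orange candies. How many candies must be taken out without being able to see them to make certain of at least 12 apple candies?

To avoid apple candies as long as possible, exhaust the other 5 flavors first.
The worst case draws every non-apple candy first: 35 + 18 + 42 + 39 + 11 = 145.
The next 12 draws are then forced to be apple, giving 145 + 12 = 157.

157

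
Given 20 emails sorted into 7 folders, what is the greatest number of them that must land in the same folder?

3

The 20 emails fall into 7 folders.
If each of the 7 folders held at most 2, the total would be at most 7 × 2 = 14 < 20, a contradiction.
So at least one holds ⌈20/7⌉ = 3.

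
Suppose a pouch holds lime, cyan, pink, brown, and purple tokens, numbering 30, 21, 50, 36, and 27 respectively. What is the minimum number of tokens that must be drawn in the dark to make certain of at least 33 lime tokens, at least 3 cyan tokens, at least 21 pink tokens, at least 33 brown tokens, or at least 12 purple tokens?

96

The worst case stops just short of every target: all 30 lime, 2 cyan, 20 pink, 32 brown, 11 purple — 30 + 2 + 20 + 32 + 11 = 95 tokens.
One more token must push some color to its target, so 95 + 1 = 96.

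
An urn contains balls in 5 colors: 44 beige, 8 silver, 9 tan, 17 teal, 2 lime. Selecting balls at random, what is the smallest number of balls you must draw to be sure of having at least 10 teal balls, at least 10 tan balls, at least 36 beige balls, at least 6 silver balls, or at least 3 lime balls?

The worst case stops just short of every target: 35 beige, 5 silver, 9 tan, 9 teal, 2 lime — 35 + 5 + 9 + 9 + 2 = 60 balls.
One more ball must push some color to its target, so 60 + 1 = 61.

61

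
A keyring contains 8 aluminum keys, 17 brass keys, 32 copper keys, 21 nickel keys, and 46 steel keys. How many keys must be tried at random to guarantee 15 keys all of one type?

In the worst case we take at most 14 of each type, but all 8 aluminum (fewer than 14), giving 8 + 14 + 14 + 14 + 14 = 64.
One more key then forces some type to 15, so 64 + 1 = 65.

65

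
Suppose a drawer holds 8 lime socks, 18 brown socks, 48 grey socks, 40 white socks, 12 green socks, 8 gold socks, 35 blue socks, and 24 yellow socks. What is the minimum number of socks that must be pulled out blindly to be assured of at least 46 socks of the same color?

191

Treat the 8 colors as pigeonholes.
In the worst case we take at most 45 of each color, but all 8 lime, all 18 brown, all 40 white, all 12 green, all 8 gold, all 35 blue, and all 24 yellow (fewer than 45), giving 8 + 18 + 45 + 40 + 12 + 8 + 35 + 24 = 190.
One more sock then forces some color to 46, so 190 + 1 = 191.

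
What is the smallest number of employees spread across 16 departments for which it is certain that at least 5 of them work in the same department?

65

There are 16 departments acting as pigeonholes.
With 16 × 4 = 64 employees we could place exactly 4 in each, with no class reaching 5.
One more forces some class to hold 5, so 64 + 1 = 65.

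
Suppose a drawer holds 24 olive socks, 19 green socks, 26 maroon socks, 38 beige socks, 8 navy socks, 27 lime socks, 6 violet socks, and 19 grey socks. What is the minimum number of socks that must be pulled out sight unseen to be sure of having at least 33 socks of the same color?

Treat the 8 colors as pigeonholes.
In the worst case we take at most 32 of each color, but all 24 olive, all 19 green, all 26 maroon, all 8 navy, all 27 lime, all 6 violet, and all 19 grey (fewer than 32), giving 24 + 19 + 26 + 32 + 8 + 27 + 6 + 19 = 161.
One more sock then forces some color to 33, so 161 + 1 = 162.

162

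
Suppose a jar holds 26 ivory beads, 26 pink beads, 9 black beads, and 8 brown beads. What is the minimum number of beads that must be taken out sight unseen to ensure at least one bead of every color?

The hardest color to obtain is brown: we could draw every other bead first — 69 − 8 = 61 beads — without a single brown one.
The next draw must be brown, so 61 + 1 = 62.

62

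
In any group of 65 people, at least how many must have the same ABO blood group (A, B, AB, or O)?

The 65 people fall into 4 ABO blood groups.
If each of the 4 ABO blood groups held at most 16, the total would be at most 4 × 16 = 64 < 65, a contradiction.
So at least one holds ⌈65/4⌉ = 17.

17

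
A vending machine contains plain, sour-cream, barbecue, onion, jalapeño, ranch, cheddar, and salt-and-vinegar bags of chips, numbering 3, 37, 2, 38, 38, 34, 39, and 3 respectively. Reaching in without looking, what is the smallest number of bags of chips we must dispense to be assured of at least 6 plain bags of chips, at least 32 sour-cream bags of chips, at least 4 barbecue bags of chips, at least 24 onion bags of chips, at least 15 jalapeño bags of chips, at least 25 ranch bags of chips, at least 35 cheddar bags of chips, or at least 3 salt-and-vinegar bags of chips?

The worst case stops just short of every target: all 3 plain, 31 sour-cream, all 2 barbecue, 23 onion, 14 jalapeño, 24 ranch, 34 cheddar, 2 salt-and-vinegar — 3 + 31 + 2 + 23 + 14 + 24 + 34 + 2 = 133 bags of chips.
One more bag of chips must push some flavor to its target, so 133 + 1 = 134.

134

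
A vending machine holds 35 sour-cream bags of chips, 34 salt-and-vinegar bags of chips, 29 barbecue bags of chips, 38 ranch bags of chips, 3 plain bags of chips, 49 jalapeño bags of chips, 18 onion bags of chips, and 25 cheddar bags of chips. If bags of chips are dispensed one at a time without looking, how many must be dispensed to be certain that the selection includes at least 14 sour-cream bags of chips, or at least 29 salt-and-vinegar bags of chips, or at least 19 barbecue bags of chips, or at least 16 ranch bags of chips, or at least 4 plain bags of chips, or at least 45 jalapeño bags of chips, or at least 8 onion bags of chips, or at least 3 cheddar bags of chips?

The worst case stops just short of every target: 13 sour-cream, 28 salt-and-vinegar, 18 barbecue, 15 ranch, 3 plain, 44 jalapeño, 7 onion, 2 cheddar — 13 + 28 + 18 + 15 + 3 + 44 + 7 + 2 = 130 bags of chips.
One more bag of chips must push some flavor to its target, so 130 + 1 = 131.

131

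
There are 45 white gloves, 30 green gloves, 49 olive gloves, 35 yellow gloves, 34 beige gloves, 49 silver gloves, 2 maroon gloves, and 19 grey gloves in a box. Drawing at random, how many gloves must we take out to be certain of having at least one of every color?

262

The hardest color to obtain is maroon: we could draw every other glove first — 263 − 2 = 261 gloves — without a single maroon one.
The next draw must be maroon, so 261 + 1 = 262.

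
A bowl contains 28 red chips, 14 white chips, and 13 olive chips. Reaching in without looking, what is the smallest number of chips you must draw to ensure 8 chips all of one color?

Treat the 3 colors as pigeonholes.
The worst case takes 7 chips of each color without reaching 8 of any: 3 × 7 = 21.
The next chip must bring some color to 8, so 21 + 1 = 22.

22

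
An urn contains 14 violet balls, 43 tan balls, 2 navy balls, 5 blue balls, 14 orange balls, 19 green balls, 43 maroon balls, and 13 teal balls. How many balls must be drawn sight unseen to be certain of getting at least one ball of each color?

152

The hardest color to obtain is navy: we could draw every other ball first — 153 − 2 = 151 balls — without a single navy one.
The next draw must be navy, so 151 + 1 = 152.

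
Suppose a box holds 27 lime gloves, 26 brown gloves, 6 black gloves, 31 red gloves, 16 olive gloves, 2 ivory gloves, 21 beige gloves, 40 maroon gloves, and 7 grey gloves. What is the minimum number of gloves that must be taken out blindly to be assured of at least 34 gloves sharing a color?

In the worst case we take at most 33 of each color, but all 27 lime, all 26 brown, all 6 black, all 31 red, all 16 olive, all 2 ivory, all 21 beige, and all 7 grey (fewer than 33), giving 27 + 26 + 6 + 31 + 16 + 2 + 21 + 33 + 7 = 169.
One more glove then forces some color to 34, so 169 + 1 = 170.

170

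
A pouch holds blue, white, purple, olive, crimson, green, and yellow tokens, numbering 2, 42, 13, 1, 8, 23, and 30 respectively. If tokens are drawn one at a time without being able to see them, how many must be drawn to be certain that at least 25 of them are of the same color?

Treat the 7 colors as pigeonholes.
In the worst case we take at most 24 of each color, but all 2 blue, all 13 purple, all 1 olive, all 8 crimson, and all 23 green (fewer than 24), giving 2 + 24 + 13 + 1 + 8 + 23 + 24 = 95.
One more token then forces some color to 25, so 95 + 1 = 96.

96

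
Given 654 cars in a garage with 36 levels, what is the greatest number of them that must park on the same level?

The 654 cars fall into 36 levels.
If each of the 36 levels held at most 18, the total would be at most 36 × 18 = 648 < 654, a contradiction.
So at least one holds ⌈654/36⌉ = 19.

19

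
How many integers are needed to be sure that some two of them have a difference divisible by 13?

14

Two integers differ by a multiple of 13 exactly when they share a remainder mod 13.
There are 13 residue classes mod 13, so 13 integers can all lie in distinct classes.
One more integer must repeat a residue, giving a difference divisible by 13. So n = 13 + 1 = 14.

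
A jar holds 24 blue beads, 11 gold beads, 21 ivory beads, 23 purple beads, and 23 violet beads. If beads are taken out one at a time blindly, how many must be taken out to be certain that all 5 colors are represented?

92

The hardest color to obtain is gold: we could draw every other bead first — 102 − 11 = 91 beads — without a single gold one.
The next draw must be gold, so 91 + 1 = 92.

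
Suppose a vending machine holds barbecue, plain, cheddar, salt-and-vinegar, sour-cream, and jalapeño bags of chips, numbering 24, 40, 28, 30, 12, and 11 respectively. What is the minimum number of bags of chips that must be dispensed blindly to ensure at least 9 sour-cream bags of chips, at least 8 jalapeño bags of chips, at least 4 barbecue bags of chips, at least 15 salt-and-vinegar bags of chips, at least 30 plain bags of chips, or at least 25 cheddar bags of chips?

86

Each of the 6 flavors has its own threshold; avoid all of them simultaneously.
The worst case stops just short of every target: 3 barbecue, 29 plain, 24 cheddar, 14 salt-and-vinegar, 8 sour-cream, 7 jalapeño — 3 + 29 + 24 + 14 + 8 + 7 = 85 bags of chips.
One more bag of chips must push some flavor to its target, so 85 + 1 = 86.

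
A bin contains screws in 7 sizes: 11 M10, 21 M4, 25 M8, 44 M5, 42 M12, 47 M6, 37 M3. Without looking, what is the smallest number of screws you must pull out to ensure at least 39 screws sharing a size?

209

In the worst case we take at most 38 of each size, but all 11 M10, all 21 M4, all 25 M8, and all 37 M3 (fewer than 38), giving 11 + 21 + 25 + 38 + 38 + 38 + 37 = 208.
One more screw then forces some size to 39, so 208 + 1 = 209.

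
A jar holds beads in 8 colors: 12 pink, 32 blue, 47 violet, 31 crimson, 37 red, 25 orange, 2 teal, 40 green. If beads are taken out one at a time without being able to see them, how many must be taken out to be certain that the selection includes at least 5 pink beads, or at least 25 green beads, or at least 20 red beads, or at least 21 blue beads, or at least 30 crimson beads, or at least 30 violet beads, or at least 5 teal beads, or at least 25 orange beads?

The worst case stops just short of every target: 4 pink, 20 blue, 29 violet, 29 crimson, 19 red, 24 orange, all 2 teal, 24 green — 4 + 20 + 29 + 29 + 19 + 24 + 2 + 24 = 151 beads.
One more bead must push some color to its target, so 151 + 1 = 152.

152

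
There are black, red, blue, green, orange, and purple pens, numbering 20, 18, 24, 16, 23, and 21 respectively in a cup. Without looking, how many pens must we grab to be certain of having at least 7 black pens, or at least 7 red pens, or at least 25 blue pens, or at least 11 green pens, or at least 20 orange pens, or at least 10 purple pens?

Each of the 6 ink colors has its own threshold; avoid all of them simultaneously.
The worst case stops just short of every target: 6 black, 6 red, 24 blue, 10 green, 19 orange, 9 purple — 6 + 6 + 24 + 10 + 19 + 9 = 74 pens.
One more pen must push some ink color to its target, so 74 + 1 = 75.

75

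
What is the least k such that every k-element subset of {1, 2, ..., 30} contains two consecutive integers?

16

Partition {1, …, 30} into 15 pairs: {1,2}, {3,4}, …, {29,30}.
Choosing 15 integers — say the 15 even numbers 2, 4, …, 30 — takes one from each pair and avoids the property.
Choosing 16 forces two into the same pair by pigeonhole, and those are consecutive. So 16.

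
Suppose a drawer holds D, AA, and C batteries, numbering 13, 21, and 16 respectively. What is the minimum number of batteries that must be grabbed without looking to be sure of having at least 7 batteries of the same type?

Treat the 3 types as pigeonholes.
The worst case takes 6 batteries of each type without reaching 7 of any: 3 × 6 = 18.
The next battery must bring some type to 7, so 18 + 1 = 19.

19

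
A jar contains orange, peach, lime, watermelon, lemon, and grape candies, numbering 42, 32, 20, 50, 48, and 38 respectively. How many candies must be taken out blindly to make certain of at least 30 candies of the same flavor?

In the worst case we take at most 29 of each flavor, but all 20 lime (fewer than 29), giving 29 + 29 + 20 + 29 + 29 + 29 = 165.
One more candy then forces some flavor to 30, so 165 + 1 = 166.

166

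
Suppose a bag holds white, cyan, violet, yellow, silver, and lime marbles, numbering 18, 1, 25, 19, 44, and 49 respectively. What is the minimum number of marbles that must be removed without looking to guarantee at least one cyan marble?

The worst case draws every non-cyan marble first: 18 + 25 + 19 + 44 + 49 = 155.
The next draw is then forced to be cyan, giving 155 + 1 = 156.

156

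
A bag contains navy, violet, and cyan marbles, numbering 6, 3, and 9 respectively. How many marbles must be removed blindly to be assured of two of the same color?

4

The worst case takes 1 marble of each color without reaching 2 of any: 3 × 1 = 3.
The next marble must bring some color to 2, so 3 + 1 = 4.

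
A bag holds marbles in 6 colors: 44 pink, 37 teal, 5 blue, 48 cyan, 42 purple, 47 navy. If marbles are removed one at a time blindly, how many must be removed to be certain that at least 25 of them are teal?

The worst case draws every non-teal marble first: 44 + 5 + 48 + 42 + 47 = 186.
The next 25 draws are then forced to be teal, giving 186 + 25 = 211.

211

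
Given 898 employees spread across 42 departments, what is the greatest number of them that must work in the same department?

22

The 898 employees fall into 42 departments.
If each of the 42 departments held at most 21, the total would be at most 42 × 21 = 882 < 898, a contradiction.
So at least one holds ⌈898/42⌉ = 22.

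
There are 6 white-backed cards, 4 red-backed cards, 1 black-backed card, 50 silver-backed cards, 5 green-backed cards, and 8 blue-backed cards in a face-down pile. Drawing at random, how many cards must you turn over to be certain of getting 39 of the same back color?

63

Treat the 6 back colors as pigeonholes.
In the worst case we take at most 38 of each back color, but all 6 white-backed, all 4 red-backed, all 1 black-backed, all 5 green-backed, and all 8 blue-backed (fewer than 38), giving 6 + 4 + 1 + 38 + 5 + 8 = 62.
One more card then forces some back color to 39, so 62 + 1 = 63.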